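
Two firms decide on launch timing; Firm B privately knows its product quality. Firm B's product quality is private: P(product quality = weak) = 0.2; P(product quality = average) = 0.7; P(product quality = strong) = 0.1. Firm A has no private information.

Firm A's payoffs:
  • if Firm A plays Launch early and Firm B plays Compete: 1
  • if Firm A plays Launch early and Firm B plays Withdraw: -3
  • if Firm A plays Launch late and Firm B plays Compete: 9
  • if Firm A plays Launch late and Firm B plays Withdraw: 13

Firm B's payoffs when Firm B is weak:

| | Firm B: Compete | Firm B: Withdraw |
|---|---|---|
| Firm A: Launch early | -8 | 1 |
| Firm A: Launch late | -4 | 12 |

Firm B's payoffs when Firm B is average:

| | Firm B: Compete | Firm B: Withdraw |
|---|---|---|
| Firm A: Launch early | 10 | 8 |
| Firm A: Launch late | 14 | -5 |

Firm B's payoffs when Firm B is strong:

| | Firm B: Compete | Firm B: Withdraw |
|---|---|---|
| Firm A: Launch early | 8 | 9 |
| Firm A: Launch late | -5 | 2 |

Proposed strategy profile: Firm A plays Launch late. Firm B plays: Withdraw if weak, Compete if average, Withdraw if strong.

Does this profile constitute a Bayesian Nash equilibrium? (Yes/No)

Yes

A profile is a BNE iff every type of every player is best-responding given beliefs about the other side.
Firm A plays Launch late: E[Launch late] = 0.2·(13) + 0.7·(9) + 0.1·(13) = 10.2; E[Launch early] = -0.2. Best-responding. ✓
Firm B (product quality weak), facing Launch late: Compete gives -4, Withdraw gives 12. Proposed Withdraw is best. ✓
Firm B (product quality average), facing Launch late: Compete gives 14, Withdraw gives -5. Proposed Compete is best. ✓
Firm B (product quality strong), facing Launch late: Compete gives -5, Withdraw gives 2. Proposed Withdraw is best. ✓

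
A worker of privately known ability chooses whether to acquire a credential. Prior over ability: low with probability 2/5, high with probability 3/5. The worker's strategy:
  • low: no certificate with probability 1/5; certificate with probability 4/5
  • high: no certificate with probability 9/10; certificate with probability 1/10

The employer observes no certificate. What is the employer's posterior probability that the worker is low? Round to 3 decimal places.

Apply Bayes' rule using the sender's strategy as the likelihood.
P(no certificate) = (2/5)·(1/5) + (3/5)·(9/10) = 31/50
P(low | no certificate) = ((2/5)·(1/5)) / (31/50) = (2/25) / (31/50) = 4/31

0.129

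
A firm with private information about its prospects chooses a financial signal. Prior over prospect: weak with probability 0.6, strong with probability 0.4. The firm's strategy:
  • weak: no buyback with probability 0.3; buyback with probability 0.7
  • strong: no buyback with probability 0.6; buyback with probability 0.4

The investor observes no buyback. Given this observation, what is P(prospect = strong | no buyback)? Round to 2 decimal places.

P(no buyback) = 0.6·0.3 + 0.4·0.6 = 0.42
P(strong | no buyback) = (0.4·0.6) / 0.42 = 0.24 / 0.42 = 0.571429

0.57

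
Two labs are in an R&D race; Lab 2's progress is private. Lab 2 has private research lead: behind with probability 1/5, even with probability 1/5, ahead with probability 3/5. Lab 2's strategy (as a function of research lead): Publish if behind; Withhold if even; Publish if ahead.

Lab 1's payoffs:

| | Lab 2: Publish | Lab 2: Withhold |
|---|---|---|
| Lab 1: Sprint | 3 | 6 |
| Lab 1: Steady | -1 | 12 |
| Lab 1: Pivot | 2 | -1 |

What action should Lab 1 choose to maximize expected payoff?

E[Sprint] = 1/5·(3) + 1/5·(6) + 3/5·(3) = 18/5
E[Steady] = 1/5·(-1) + 1/5·(12) + 3/5·(-1) = 8/5
E[Pivot] = 1/5·(2) + 1/5·(-1) + 3/5·(2) = 7/5
Best response: Sprint (18/5 is the largest).

Sprint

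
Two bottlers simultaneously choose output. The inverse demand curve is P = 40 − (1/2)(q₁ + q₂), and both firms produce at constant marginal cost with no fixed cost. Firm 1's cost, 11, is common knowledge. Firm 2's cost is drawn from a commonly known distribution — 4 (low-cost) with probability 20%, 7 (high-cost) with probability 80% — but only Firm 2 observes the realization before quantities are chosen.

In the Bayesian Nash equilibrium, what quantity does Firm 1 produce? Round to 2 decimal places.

16.27

Type-c best response for Firm 2: q₂(c) = (40 − c) − q₁/2.
Firm 1 maximizes expected profit; its first-order condition is 40 − q₁ − (1/2)E[q₂] − 11 = 0.
Substituting E[q₂] and solving: E[c₂] = 6.4, so q₁ = (40 − 2·11 + 6.4)/(3/2) = 16.2667.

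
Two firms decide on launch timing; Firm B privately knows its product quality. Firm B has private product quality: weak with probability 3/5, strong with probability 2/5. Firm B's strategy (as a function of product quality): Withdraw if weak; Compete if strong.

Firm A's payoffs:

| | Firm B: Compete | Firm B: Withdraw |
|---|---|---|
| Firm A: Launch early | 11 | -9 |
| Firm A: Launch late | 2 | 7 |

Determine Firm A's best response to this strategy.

Compute Firm A's expected payoff for each action, taking the expectation over Firm B's type.
E[Launch early] = 3/5·(-9) + 2/5·(11) = -1
E[Launch late] = 3/5·(7) + 2/5·(2) = 5
Best response: Launch late (5 is the largest).

Launch late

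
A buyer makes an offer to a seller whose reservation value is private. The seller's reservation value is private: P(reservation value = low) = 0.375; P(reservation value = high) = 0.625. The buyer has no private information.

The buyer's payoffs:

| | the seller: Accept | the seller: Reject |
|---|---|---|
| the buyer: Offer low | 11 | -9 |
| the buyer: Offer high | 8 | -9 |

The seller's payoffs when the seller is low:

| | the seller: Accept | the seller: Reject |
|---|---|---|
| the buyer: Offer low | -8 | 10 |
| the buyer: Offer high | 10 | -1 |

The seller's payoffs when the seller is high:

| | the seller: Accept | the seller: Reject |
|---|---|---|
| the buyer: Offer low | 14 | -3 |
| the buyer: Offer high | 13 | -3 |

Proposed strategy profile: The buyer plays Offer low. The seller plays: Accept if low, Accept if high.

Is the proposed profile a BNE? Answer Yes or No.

The buyer plays Offer low: E[Offer low] = 0.375·(11) + 0.625·(11) = 11; E[Offer high] = 8. Best-responding. ✓
The seller (reservation value low), facing Offer low: Accept gives -8, Reject gives 10. Proposed Accept is not best — profitable deviation exists. ✗
The seller (reservation value high), facing Offer low: Accept gives 14, Reject gives -3. Proposed Accept is best. ✓

No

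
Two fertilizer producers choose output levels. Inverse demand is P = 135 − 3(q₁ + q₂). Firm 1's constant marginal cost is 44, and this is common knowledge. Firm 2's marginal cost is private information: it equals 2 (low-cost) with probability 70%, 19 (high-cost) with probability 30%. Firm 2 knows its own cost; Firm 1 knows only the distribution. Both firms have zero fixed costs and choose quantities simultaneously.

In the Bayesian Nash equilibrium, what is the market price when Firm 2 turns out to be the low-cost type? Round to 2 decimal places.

Each type of Firm 2 best-responds to q₁; Firm 1 best-responds to the expected q₂ over Firm 2's types.
Firm 2 with cost c maximizes (135 − 3(q₁+q₂) − c)·q₂, giving q₂(c) = (135 − c − 3q₁)/6.
E[c₂] = 0.7·2 + 0.3·19 = 7.1
Firm 1's FOC against E[q₂] yields q₁ = (135 − 2·44 + E[c₂])/9 = (135 − 88 + 7.1)/9 = 6.01111.
q₂(low-cost) = 19.1611, so P = 135 − 3·(6.01111 + 19.1611) = 59.4833.

59.48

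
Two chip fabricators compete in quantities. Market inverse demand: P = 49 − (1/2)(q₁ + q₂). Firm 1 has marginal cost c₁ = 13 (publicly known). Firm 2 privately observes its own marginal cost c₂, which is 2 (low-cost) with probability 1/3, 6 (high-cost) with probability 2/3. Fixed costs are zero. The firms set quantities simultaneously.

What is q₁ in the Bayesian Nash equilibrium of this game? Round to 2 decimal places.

18.44

Firm 2 with cost c maximizes (49 − (1/2)(q₁+q₂) − c)·q₂, giving q₂(c) = (49 − c − (1/2)q₁).
E[c₂] = 1/3·2 + 2/3·6 = 4.66667
Firm 1's FOC against E[q₂] yields q₁ = (49 − 2·13 + E[c₂])/(3/2) = (49 − 26 + 4.66667)/(3/2) = 18.4444.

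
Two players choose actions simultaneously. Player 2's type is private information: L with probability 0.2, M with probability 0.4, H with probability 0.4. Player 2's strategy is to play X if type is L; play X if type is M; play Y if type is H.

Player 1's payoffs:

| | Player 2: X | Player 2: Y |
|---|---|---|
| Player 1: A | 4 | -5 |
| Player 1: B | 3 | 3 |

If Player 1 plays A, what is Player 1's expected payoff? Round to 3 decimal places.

0.400

E[A] = 0.2·4 + 0.4·4 + 0.4·(-5) = 0.8 + 1.6 + (-2) = 0.4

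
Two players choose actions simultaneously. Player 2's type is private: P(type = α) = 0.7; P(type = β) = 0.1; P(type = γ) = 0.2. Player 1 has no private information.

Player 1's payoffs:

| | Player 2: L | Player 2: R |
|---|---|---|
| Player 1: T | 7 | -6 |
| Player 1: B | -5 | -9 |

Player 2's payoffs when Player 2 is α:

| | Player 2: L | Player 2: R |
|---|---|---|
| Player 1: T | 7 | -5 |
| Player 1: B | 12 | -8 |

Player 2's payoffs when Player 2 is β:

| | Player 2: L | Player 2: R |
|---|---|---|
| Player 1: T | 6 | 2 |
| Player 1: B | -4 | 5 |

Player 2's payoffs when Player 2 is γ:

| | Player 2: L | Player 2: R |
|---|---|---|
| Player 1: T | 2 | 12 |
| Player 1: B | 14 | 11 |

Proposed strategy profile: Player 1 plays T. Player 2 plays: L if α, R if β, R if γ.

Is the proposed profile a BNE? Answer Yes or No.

Player 1 plays T: E[T] = 0.7·(7) + 0.1·(-6) + 0.2·(-6) = 3.1; E[B] = -6.2. Best-responding. ✓
Player 2 (type α), facing T: L gives 7, R gives -5. Proposed L is best. ✓
Player 2 (type β), facing T: L gives 6, R gives 2. Proposed R is not best — profitable deviation exists. ✗
Player 2 (type γ), facing T: L gives 2, R gives 12. Proposed R is best. ✓

No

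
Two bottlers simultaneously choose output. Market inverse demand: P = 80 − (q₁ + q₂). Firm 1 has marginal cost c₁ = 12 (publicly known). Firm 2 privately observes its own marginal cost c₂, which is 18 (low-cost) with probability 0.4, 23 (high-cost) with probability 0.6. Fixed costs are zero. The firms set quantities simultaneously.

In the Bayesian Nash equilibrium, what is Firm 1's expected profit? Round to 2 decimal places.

Type-c best response for Firm 2: q₂(c) = (80 − c)/2 − q₁/2.
Firm 1 maximizes expected profit; its first-order condition is 80 − 2q₁ − E[q₂] − 12 = 0.
Substituting E[q₂] and solving: E[c₂] = 21, so q₁ = (80 − 2·12 + 21)/3 = 25.6667.
E[P] = 80 − (q₁ + E[q₂]) = 37.6667; Firm 1's expected profit = (E[P] − 12)·q₁ = (37.6667 − 12)·25.6667 = 658.778.

658.78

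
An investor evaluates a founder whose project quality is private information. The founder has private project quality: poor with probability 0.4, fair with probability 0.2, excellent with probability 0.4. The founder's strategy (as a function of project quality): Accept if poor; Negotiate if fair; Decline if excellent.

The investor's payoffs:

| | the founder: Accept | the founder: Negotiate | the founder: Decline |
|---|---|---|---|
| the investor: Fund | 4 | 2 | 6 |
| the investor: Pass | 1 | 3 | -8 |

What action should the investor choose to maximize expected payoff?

E[Fund] = 0.4·(4) + 0.2·(2) + 0.4·(6) = 4.4
E[Pass] = 0.4·(1) + 0.2·(3) + 0.4·(-8) = -2.2
Best response: Fund (4.4 is the largest).

Fund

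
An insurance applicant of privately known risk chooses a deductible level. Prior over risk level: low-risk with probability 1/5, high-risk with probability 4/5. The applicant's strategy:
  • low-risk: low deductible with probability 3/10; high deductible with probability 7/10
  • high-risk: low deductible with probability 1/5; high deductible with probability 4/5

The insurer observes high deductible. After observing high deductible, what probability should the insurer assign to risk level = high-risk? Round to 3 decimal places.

P(high deductible) = (1/5)·(7/10) + (4/5)·(4/5) = 39/50
P(high-risk | high deductible) = ((4/5)·(4/5)) / (39/50) = (16/25) / (39/50) = 32/39

0.821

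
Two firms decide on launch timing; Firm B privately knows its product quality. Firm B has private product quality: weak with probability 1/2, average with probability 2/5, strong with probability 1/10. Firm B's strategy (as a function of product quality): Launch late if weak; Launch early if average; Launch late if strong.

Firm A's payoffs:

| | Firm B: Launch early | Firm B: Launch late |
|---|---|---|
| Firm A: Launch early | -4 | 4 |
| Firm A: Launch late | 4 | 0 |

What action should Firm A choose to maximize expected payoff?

E[Launch early] = 1/2·(4) + 2/5·(-4) + 1/10·(4) = 4/5
E[Launch late] = 1/2·(0) + 2/5·(4) + 1/10·(0) = 8/5
Best response: Launch late (8/5 is the largest).

Launch late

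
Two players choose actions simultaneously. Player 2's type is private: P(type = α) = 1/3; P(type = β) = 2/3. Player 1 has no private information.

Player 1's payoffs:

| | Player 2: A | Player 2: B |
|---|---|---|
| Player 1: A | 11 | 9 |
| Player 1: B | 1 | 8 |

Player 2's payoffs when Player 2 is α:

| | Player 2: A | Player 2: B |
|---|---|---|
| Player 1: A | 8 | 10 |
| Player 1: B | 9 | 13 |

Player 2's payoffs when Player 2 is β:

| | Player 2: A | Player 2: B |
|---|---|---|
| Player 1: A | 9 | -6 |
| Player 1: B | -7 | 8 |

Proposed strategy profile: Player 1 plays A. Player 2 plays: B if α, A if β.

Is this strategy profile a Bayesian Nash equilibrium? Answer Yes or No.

Yes

Player 1 plays A: E[A] = 1/3·(9) + 2/3·(11) = 31/3; E[B] = 10/3. Best-responding. ✓
Player 2 (type α), facing A: A gives 8, B gives 10. Proposed B is best. ✓
Player 2 (type β), facing A: A gives 9, B gives -6. Proposed A is best. ✓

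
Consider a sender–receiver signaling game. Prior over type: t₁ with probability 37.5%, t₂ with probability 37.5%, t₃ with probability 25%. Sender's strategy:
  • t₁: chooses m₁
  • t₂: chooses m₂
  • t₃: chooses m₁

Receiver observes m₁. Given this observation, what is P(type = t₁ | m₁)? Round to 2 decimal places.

0.60

Apply Bayes' rule using the sender's strategy as the likelihood.
P(m₁) = 0.375·1 + 0.375·0 + 0.25·1 = 0.625
P(t₁ | m₁) = (0.375·1) / 0.625 = 0.375 / 0.625 = 0.6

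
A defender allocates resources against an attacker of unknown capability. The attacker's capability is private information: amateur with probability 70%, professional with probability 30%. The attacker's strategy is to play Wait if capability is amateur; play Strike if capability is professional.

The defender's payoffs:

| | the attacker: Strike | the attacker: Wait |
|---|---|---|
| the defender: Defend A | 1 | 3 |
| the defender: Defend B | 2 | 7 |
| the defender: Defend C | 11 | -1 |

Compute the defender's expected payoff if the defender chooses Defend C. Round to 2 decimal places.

2.60

Take the expectation over the attacker's capability, weighting each type's action by its prior probability.
E[Defend C] = 0.7·(-1) + 0.3·11 = (-0.7) + 3.3 = 2.6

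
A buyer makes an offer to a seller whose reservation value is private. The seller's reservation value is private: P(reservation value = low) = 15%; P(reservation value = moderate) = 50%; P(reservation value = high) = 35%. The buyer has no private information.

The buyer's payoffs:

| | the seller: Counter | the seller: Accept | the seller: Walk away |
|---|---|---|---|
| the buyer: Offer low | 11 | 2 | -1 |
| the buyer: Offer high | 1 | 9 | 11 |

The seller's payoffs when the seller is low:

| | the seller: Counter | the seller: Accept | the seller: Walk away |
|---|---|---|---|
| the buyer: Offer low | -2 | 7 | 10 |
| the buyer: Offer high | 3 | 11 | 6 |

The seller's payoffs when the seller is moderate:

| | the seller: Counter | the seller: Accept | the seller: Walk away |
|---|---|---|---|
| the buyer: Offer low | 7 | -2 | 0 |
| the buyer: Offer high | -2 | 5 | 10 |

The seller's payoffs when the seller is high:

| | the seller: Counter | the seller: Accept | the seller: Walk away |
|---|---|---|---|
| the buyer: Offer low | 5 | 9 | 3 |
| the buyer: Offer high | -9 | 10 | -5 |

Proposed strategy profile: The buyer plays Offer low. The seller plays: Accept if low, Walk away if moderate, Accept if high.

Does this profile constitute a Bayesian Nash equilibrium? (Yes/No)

No

The buyer plays Offer low: E[Offer low] = 0.15·(2) + 0.5·(-1) + 0.35·(2) = 0.5; E[Offer high] = 10. Not best-responding. ✗
The seller (reservation value low), facing Offer low: Counter gives -2, Accept gives 7, Walk away gives 10. Proposed Accept is not best — profitable deviation exists. ✗
The seller (reservation value moderate), facing Offer low: Counter gives 7, Accept gives -2, Walk away gives 0. Proposed Walk away is not best — profitable deviation exists. ✗
The seller (reservation value high), facing Offer low: Counter gives 5, Accept gives 9, Walk away gives 3. Proposed Accept is best. ✓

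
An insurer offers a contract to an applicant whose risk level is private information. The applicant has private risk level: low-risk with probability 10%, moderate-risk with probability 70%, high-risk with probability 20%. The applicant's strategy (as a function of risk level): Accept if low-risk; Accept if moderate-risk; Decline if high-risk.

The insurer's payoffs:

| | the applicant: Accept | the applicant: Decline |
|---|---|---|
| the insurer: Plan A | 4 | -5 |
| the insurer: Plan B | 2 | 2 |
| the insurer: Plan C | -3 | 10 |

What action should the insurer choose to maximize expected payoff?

Plan A

Compute the insurer's expected payoff for each action, taking the expectation over the applicant's type.
E[Plan A] = 0.1·(4) + 0.7·(4) + 0.2·(-5) = 2.2
E[Plan B] = 0.1·(2) + 0.7·(2) + 0.2·(2) = 2
E[Plan C] = 0.1·(-3) + 0.7·(-3) + 0.2·(10) = -0.4
Best response: Plan A (2.2 is the largest).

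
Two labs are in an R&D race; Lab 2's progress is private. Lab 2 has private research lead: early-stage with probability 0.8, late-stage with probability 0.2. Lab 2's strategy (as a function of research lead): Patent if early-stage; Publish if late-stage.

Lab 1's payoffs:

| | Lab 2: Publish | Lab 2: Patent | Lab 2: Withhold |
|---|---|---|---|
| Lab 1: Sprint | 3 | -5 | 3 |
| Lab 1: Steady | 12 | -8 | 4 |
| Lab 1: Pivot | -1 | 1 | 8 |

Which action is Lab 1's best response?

Pivot

E[Sprint] = 0.8·(-5) + 0.2·(3) = -3.4
E[Steady] = 0.8·(-8) + 0.2·(12) = -4
E[Pivot] = 0.8·(1) + 0.2·(-1) = 0.6
Best response: Pivot (0.6 is the largest).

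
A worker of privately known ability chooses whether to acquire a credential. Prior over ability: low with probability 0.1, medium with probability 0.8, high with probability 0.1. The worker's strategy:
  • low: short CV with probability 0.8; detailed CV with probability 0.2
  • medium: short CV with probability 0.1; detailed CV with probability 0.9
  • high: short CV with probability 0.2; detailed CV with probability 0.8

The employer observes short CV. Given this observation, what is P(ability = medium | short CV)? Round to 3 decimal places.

0.444

P(short CV) = 0.1·0.8 + 0.8·0.1 + 0.1·0.2 = 0.18
P(medium | short CV) = (0.8·0.1) / 0.18 = 0.08 / 0.18 = 0.444444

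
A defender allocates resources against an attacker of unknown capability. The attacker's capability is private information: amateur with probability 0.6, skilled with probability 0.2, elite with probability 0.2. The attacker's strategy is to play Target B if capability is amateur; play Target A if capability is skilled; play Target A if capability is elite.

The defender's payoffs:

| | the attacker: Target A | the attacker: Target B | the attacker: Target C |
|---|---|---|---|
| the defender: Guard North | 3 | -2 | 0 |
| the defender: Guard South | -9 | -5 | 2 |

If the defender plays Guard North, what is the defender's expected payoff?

E[Guard North] = 0.6·(-2) + 0.2·3 + 0.2·3 = (-1.2) + 0.6 + 0.6 = 0

0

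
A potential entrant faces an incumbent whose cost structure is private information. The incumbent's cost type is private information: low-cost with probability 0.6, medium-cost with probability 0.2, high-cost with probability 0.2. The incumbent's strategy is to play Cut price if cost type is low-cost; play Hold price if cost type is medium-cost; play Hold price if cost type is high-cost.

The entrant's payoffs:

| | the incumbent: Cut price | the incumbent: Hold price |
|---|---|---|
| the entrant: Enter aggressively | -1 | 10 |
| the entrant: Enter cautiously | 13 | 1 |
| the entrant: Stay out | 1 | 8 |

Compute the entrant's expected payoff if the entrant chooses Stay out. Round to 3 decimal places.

3.800

Take the expectation over the incumbent's cost type, weighting each type's action by its prior probability.
E[Stay out] = 0.6·1 + 0.2·8 + 0.2·8 = 0.6 + 1.6 + 1.6 = 3.8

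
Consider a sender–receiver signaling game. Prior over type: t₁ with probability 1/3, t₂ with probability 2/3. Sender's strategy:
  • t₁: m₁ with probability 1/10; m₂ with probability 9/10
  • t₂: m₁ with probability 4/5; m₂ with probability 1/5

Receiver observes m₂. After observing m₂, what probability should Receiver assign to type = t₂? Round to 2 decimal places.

0.31

Apply Bayes' rule using the sender's strategy as the likelihood.
P(m₂) = (1/3)·(9/10) + (2/3)·(1/5) = 13/30
P(t₂ | m₂) = ((2/3)·(1/5)) / (13/30) = (2/15) / (13/30) = 4/13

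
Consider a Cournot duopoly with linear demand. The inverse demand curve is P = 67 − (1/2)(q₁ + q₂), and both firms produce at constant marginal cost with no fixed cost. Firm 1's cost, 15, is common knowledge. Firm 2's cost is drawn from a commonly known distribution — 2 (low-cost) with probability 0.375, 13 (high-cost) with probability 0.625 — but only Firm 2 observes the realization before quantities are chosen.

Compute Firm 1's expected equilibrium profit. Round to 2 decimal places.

467.67

Type-c best response for Firm 2: q₂(c) = (67 − c) − q₁/2.
Firm 1 maximizes expected profit; its first-order condition is 67 − q₁ − (1/2)E[q₂] − 15 = 0.
Substituting E[q₂] and solving: E[c₂] = 8.875, so q₁ = (67 − 2·15 + 8.875)/(3/2) = 30.5833.
E[P] = 67 − (1/2)·(q₁ + E[q₂]) = 30.2917; Firm 1's expected profit = (E[P] − 15)·q₁ = (30.2917 − 15)·30.5833 = 467.67.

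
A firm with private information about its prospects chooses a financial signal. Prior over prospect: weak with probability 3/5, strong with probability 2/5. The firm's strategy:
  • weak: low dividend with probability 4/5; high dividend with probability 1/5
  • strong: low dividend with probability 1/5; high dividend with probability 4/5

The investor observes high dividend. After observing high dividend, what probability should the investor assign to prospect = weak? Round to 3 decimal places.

0.273

P(high dividend) = (3/5)·(1/5) + (2/5)·(4/5) = 11/25
P(weak | high dividend) = ((3/5)·(1/5)) / (11/25) = (3/25) / (11/25) = 3/11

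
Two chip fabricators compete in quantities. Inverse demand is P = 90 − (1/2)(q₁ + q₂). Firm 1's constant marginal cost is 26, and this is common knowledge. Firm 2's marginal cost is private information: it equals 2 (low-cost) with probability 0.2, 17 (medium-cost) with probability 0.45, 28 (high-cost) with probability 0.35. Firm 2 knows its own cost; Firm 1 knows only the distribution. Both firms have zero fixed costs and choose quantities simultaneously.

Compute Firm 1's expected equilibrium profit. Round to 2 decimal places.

Type-c best response for Firm 2: q₂(c) = (90 − c) − q₁/2.
Firm 1 maximizes expected profit; its first-order condition is 90 − q₁ − (1/2)E[q₂] − 26 = 0.
Substituting E[q₂] and solving: E[c₂] = 17.85, so q₁ = (90 − 2·26 + 17.85)/(3/2) = 37.2333.
E[P] = 90 − (1/2)·(q₁ + E[q₂]) = 44.6167; Firm 1's expected profit = (E[P] − 26)·q₁ = (44.6167 − 26)·37.2333 = 693.161.

693.16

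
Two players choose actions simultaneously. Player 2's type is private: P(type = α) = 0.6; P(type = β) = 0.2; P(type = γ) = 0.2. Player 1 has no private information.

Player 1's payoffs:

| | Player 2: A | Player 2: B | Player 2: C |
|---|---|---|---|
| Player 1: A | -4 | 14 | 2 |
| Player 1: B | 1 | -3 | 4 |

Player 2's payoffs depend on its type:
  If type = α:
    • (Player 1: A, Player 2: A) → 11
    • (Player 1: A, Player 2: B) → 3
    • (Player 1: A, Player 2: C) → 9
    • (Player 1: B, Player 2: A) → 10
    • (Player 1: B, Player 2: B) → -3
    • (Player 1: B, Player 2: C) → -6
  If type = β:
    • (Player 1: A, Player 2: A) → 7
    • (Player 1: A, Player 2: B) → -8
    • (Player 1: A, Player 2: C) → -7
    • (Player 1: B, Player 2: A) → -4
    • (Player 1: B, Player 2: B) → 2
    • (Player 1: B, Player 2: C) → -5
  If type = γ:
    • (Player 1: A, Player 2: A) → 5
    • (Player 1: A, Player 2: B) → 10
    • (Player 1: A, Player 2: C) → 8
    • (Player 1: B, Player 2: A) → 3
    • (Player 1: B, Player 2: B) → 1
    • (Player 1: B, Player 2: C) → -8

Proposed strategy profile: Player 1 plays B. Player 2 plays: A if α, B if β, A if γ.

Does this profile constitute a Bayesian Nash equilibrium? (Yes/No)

Yes

Player 1 plays B: E[B] = 0.6·(1) + 0.2·(-3) + 0.2·(1) = 0.2; E[A] = -0.4. Best-responding. ✓
Player 2 (type α), facing B: A gives 10, B gives -3, C gives -6. Proposed A is best. ✓
Player 2 (type β), facing B: A gives -4, B gives 2, C gives -5. Proposed B is best. ✓
Player 2 (type γ), facing B: A gives 3, B gives 1, C gives -8. Proposed A is best. ✓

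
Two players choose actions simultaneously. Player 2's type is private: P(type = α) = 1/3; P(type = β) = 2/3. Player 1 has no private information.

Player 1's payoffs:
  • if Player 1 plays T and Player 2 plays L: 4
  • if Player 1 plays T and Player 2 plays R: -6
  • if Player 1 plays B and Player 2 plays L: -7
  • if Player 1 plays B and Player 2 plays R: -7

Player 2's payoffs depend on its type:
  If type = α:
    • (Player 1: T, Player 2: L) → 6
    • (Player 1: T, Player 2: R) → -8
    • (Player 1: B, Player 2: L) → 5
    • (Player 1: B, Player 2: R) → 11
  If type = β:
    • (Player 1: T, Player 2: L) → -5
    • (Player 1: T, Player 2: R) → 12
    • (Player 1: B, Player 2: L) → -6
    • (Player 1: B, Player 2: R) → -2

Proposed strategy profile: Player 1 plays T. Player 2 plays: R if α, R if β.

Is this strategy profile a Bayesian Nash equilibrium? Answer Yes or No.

No

Player 1 plays T: E[T] = 1/3·(-6) + 2/3·(-6) = -6; E[B] = -7. Best-responding. ✓
Player 2 (type α), facing T: L gives 6, R gives -8. Proposed R is not best — profitable deviation exists. ✗
Player 2 (type β), facing T: L gives -5, R gives 12. Proposed R is best. ✓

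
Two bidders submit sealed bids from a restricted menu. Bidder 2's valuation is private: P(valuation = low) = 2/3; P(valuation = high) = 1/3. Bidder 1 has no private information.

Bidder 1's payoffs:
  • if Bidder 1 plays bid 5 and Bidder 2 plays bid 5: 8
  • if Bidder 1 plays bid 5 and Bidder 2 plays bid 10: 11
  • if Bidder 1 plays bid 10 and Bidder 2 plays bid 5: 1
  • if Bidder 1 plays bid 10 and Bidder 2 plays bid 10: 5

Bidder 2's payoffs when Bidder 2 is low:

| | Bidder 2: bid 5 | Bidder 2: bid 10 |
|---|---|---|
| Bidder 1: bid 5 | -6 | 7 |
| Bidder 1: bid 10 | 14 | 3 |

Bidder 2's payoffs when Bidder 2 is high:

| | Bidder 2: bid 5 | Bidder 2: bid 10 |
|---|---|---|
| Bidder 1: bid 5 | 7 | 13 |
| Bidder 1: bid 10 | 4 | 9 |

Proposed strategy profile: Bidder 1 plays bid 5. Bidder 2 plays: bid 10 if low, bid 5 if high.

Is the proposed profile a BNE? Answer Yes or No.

Bidder 1 plays bid 5: E[bid 5] = 2/3·(11) + 1/3·(8) = 10; E[bid 10] = 11/3. Best-responding. ✓
Bidder 2 (valuation low), facing bid 5: bid 5 gives -6, bid 10 gives 7. Proposed bid 10 is best. ✓
Bidder 2 (valuation high), facing bid 5: bid 5 gives 7, bid 10 gives 13. Proposed bid 5 is not best — profitable deviation exists. ✗

No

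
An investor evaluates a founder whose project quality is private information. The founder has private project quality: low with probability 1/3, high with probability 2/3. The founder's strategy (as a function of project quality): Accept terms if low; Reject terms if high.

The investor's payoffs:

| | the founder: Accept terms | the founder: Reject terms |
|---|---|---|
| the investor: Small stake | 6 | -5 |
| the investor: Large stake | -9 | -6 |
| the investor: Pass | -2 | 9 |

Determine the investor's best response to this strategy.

Pass

E[Small stake] = 1/3·(6) + 2/3·(-5) = -4/3
E[Large stake] = 1/3·(-9) + 2/3·(-6) = -7
E[Pass] = 1/3·(-2) + 2/3·(9) = 16/3
Best response: Pass (16/3 is the largest).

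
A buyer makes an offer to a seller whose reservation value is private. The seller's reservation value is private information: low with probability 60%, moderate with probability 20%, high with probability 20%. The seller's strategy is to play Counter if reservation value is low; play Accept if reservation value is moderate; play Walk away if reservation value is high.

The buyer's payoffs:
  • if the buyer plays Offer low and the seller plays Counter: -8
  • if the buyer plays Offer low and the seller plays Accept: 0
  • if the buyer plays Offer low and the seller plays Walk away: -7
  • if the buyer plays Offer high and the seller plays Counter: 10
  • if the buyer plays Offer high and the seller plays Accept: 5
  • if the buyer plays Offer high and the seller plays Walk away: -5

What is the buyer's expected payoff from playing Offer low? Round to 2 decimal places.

-6.20

Take the expectation over the seller's reservation value, weighting each type's action by its prior probability.
E[Offer low] = 0.6·(-8) + 0.2·0 + 0.2·(-7) = (-4.8) + 0 + (-1.4) = -6.2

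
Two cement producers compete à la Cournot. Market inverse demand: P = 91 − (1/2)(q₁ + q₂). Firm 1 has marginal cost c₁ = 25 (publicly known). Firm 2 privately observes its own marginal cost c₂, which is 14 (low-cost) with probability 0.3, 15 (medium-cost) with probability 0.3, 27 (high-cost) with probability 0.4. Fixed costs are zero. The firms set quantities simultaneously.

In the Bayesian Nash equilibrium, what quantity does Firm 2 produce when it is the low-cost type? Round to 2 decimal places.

56.83

Type-c best response for Firm 2: q₂(c) = (91 − c) − q₁/2.
Firm 1 maximizes expected profit; its first-order condition is 91 − q₁ − (1/2)E[q₂] − 25 = 0.
Substituting E[q₂] and solving: E[c₂] = 19.5, so q₁ = (91 − 2·25 + 19.5)/(3/2) = 40.3333.
q₂(low-cost) = (91 − 14 − (1/2)·40.3333) = 56.8333.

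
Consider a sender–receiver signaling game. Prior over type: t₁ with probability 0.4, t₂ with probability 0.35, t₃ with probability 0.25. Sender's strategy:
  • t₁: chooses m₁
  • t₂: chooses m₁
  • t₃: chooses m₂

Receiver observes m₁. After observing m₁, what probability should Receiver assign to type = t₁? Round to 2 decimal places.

P(m₁) = 0.4·1 + 0.35·1 + 0.25·0 = 0.75
P(t₁ | m₁) = (0.4·1) / 0.75 = 0.4 / 0.75 = 0.533333

0.53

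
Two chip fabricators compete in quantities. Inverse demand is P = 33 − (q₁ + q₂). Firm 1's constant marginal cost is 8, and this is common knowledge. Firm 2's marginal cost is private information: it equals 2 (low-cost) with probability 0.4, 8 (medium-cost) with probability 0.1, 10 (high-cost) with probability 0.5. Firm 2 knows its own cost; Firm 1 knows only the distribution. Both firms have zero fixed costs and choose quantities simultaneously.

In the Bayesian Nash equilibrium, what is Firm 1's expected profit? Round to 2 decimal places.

61.88

Each type of Firm 2 best-responds to q₁; Firm 1 best-responds to the expected q₂ over Firm 2's types.
Firm 2 with cost c maximizes (33 − (q₁+q₂) − c)·q₂, giving q₂(c) = (33 − c − q₁)/2.
E[c₂] = 0.4·2 + 0.1·8 + 0.5·10 = 6.6
Firm 1's FOC against E[q₂] yields q₁ = (33 − 2·8 + E[c₂])/3 = (33 − 16 + 6.6)/3 = 7.86667.
E[P] = 33 − (q₁ + E[q₂]) = 15.8667; Firm 1's expected profit = (E[P] − 8)·q₁ = (15.8667 − 8)·7.86667 = 61.8844.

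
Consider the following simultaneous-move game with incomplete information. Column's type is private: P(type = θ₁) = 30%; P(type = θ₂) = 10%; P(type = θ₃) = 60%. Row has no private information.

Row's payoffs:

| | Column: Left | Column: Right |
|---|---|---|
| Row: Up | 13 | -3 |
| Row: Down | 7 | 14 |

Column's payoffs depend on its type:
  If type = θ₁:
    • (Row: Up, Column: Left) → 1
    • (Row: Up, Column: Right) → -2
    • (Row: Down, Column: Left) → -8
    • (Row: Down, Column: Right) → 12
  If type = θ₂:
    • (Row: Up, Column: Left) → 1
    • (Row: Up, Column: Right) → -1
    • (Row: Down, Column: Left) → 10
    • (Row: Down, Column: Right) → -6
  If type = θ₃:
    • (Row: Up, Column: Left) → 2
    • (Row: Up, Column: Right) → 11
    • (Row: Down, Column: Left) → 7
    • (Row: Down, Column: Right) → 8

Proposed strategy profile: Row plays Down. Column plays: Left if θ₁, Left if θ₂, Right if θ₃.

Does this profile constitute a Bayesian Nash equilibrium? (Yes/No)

No

A profile is a BNE iff every type of every player is best-responding given beliefs about the other side.
Row plays Down: E[Down] = 0.3·(7) + 0.1·(7) + 0.6·(14) = 11.2; E[Up] = 3.4. Best-responding. ✓
Column (type θ₁), facing Down: Left gives -8, Right gives 12. Proposed Left is not best — profitable deviation exists. ✗
Column (type θ₂), facing Down: Left gives 10, Right gives -6. Proposed Left is best. ✓
Column (type θ₃), facing Down: Left gives 7, Right gives 8. Proposed Right is best. ✓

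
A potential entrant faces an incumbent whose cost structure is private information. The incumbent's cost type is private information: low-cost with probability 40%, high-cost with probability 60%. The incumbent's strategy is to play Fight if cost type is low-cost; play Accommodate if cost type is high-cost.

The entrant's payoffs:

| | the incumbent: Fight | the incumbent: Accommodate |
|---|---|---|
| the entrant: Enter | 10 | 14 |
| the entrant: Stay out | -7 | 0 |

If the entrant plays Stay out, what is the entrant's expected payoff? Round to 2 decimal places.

-2.80

E[Stay out] = 0.4·(-7) + 0.6·0 = (-2.8) + 0 = -2.8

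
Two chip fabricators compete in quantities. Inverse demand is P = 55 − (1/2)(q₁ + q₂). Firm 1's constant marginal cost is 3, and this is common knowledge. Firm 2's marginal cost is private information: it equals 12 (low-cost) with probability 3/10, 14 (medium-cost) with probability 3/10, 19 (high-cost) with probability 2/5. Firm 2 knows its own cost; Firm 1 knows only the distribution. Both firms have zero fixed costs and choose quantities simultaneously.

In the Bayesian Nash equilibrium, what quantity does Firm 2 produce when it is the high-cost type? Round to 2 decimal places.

Type-c best response for Firm 2: q₂(c) = (55 − c) − q₁/2.
Firm 1 maximizes expected profit; its first-order condition is 55 − q₁ − (1/2)E[q₂] − 3 = 0.
Substituting E[q₂] and solving: E[c₂] = 15.4, so q₁ = (55 − 2·3 + 15.4)/(3/2) = 42.9333.
q₂(high-cost) = (55 − 19 − (1/2)·42.9333) = 14.5333.

14.53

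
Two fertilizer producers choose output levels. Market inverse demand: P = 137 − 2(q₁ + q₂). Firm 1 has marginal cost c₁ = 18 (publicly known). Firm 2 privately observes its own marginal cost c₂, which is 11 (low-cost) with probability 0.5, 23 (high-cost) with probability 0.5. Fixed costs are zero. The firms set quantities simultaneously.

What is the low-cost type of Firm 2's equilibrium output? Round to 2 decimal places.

21.67

Type-c best response for Firm 2: q₂(c) = (137 − c)/4 − q₁/2.
Firm 1 maximizes expected profit; its first-order condition is 137 − 4q₁ − 2E[q₂] − 18 = 0.
Substituting E[q₂] and solving: E[c₂] = 17, so q₁ = (137 − 2·18 + 17)/6 = 19.6667.
q₂(low-cost) = (137 − 11 − 2·19.6667)/4 = 21.6667.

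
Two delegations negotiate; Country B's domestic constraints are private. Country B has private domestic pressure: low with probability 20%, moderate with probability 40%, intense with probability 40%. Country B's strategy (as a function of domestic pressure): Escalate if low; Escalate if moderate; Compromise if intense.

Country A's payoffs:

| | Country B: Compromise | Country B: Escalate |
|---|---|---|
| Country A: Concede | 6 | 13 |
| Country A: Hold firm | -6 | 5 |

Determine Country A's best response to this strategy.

Concede

Compute Country A's expected payoff for each action, taking the expectation over Country B's type.
E[Concede] = 0.2·(13) + 0.4·(13) + 0.4·(6) = 10.2
E[Hold firm] = 0.2·(5) + 0.4·(5) + 0.4·(-6) = 0.6
Best response: Concede (10.2 is the largest).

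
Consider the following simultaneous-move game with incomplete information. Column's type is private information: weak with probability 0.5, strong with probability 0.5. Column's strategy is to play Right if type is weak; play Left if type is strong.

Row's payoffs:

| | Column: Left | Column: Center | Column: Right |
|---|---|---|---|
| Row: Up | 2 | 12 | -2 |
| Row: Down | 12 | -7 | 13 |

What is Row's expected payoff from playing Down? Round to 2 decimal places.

E[Down] = 0.5·13 + 0.5·12 = 6.5 + 6 = 12.5

12.50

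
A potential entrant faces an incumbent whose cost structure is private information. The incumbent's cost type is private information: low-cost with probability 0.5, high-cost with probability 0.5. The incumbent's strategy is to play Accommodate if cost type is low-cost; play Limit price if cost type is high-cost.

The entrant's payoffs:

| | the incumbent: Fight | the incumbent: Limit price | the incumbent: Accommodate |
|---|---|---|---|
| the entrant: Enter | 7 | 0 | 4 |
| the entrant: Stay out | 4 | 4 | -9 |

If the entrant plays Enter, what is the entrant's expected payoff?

Take the expectation over the incumbent's cost type, weighting each type's action by its prior probability.
E[Enter] = 0.5·4 + 0.5·0 = 2 + 0 = 2

2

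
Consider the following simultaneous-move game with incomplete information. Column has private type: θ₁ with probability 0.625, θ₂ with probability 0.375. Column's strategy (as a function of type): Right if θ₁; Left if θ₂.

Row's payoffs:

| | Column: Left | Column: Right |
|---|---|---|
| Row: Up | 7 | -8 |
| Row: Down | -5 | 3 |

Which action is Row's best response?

Down

Compute Row's expected payoff for each action, taking the expectation over Column's type.
E[Up] = 0.625·(-8) + 0.375·(7) = -2.375
E[Down] = 0.625·(3) + 0.375·(-5) = 0
Best response: Down (0 is the largest).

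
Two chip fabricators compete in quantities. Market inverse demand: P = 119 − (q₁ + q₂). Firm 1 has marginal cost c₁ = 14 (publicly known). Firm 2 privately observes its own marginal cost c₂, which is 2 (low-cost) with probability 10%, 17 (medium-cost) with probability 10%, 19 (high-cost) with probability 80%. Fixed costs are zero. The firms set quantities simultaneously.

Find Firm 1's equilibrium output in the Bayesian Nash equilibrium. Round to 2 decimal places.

36.03

Firm 2 with cost c maximizes (119 − (q₁+q₂) − c)·q₂, giving q₂(c) = (119 − c − q₁)/2.
E[c₂] = 0.1·2 + 0.1·17 + 0.8·19 = 17.1
Firm 1's FOC against E[q₂] yields q₁ = (119 − 2·14 + E[c₂])/3 = (119 − 28 + 17.1)/3 = 36.0333.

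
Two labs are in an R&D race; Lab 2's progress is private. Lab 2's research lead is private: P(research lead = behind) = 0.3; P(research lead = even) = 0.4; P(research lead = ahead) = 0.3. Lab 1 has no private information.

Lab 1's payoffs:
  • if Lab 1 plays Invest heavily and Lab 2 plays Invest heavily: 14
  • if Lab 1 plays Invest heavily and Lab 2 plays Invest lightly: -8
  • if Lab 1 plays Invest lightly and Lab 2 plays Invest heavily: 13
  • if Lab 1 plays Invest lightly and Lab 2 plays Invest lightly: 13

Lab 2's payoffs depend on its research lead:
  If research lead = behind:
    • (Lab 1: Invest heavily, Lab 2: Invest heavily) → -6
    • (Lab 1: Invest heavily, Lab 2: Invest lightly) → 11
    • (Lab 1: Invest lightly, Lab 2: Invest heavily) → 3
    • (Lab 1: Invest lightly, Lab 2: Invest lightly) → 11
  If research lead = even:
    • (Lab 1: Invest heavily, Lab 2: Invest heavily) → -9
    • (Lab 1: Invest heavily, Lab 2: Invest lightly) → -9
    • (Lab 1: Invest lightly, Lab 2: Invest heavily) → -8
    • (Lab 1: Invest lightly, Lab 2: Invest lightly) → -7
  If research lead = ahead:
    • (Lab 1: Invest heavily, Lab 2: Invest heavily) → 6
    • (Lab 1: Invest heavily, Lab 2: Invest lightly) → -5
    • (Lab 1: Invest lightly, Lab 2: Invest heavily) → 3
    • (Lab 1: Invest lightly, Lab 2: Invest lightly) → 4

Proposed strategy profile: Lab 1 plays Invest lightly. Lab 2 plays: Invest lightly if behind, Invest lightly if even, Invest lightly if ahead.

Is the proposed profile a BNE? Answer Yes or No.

Yes

Lab 1 plays Invest lightly: E[Invest lightly] = 0.3·(13) + 0.4·(13) + 0.3·(13) = 13; E[Invest heavily] = -8. Best-responding. ✓
Lab 2 (research lead behind), facing Invest lightly: Invest heavily gives 3, Invest lightly gives 11. Proposed Invest lightly is best. ✓
Lab 2 (research lead even), facing Invest lightly: Invest heavily gives -8, Invest lightly gives -7. Proposed Invest lightly is best. ✓
Lab 2 (research lead ahead), facing Invest lightly: Invest heavily gives 3, Invest lightly gives 4. Proposed Invest lightly is best. ✓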